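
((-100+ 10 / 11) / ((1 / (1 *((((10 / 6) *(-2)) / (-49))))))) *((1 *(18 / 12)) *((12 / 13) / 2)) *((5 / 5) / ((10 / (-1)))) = 3270 / 7007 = 0.47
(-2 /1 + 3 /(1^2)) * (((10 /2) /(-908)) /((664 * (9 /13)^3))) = -10985 /439522848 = -0.00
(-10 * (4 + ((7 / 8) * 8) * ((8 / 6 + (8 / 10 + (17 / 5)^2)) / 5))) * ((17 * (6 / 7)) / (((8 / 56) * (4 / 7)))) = -1033991 / 25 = -41359.64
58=58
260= 260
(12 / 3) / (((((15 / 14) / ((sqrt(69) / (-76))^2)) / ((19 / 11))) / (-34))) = -2737 / 1045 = -2.62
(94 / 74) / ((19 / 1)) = 47 / 703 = 0.07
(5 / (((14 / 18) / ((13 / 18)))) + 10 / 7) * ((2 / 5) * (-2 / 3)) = -1.62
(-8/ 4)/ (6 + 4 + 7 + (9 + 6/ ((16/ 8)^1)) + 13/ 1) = -1/ 21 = -0.05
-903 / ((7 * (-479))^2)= -129 / 1606087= -0.00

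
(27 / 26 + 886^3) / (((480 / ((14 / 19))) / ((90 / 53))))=379746525543 / 209456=1813013.36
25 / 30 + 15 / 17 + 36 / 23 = 7697 / 2346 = 3.28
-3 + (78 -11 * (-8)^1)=163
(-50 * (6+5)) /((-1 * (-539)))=-50 /49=-1.02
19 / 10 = 1.90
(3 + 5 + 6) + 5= 19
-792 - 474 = -1266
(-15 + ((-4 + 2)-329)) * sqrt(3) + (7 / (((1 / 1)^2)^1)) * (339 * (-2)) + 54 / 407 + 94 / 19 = -36661534 / 7733-346 * sqrt(3) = -5340.21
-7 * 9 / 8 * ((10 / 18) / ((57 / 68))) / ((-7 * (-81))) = -0.01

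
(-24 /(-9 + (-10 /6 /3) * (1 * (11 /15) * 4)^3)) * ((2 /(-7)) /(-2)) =145800 /979013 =0.15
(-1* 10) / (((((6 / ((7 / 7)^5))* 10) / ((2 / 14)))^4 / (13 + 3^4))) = -47 / 1555848000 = -0.00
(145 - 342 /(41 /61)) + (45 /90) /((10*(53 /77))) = -15808863 /43460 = -363.76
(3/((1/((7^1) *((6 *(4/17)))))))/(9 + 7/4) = 2016/731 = 2.76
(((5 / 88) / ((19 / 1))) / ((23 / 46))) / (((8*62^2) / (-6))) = -15 / 12854336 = -0.00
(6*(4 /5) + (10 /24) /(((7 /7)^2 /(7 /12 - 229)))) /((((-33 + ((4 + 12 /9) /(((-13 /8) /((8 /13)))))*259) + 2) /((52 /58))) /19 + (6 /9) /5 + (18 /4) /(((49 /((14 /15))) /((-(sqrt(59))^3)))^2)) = -0.30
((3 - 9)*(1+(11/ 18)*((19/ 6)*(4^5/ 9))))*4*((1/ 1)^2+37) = -16339088/ 81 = -201717.14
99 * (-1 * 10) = -990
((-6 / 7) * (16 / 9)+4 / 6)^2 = 36 / 49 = 0.73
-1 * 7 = -7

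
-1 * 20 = -20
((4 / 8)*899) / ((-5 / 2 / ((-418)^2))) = -157076876 / 5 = -31415375.20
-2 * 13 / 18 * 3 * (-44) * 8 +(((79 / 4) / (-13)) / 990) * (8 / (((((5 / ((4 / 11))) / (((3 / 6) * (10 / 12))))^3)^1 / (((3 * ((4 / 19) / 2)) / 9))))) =20106199507522 / 13181511915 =1525.33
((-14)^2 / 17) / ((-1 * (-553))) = 28 / 1343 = 0.02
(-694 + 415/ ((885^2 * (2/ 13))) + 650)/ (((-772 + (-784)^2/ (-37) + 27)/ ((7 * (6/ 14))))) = 509996197/ 67067139030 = 0.01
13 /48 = 0.27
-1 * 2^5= -32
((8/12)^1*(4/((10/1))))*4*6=32/5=6.40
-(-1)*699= 699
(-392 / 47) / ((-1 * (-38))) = -196 / 893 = -0.22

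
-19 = -19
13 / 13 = 1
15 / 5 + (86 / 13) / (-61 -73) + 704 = 615754 / 871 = 706.95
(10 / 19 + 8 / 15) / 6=151 / 855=0.18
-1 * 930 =-930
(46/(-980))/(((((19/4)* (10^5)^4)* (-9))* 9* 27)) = 0.00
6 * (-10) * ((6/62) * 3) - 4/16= -2191/124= -17.67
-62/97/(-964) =31/46754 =0.00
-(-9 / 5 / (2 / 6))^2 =-729 / 25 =-29.16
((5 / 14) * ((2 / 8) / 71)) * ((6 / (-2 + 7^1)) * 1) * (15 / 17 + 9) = 18 / 1207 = 0.01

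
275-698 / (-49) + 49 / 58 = 824435 / 2842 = 290.09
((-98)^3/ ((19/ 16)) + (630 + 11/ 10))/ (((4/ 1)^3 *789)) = -50156937/ 3198080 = -15.68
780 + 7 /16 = 12487 /16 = 780.44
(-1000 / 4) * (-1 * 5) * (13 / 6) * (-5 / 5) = -8125 / 3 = -2708.33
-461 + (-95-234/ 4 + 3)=-1223/ 2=-611.50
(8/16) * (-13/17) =-13/34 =-0.38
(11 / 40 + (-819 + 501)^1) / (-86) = 12709 / 3440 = 3.69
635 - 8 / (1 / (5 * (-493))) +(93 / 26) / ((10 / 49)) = 5296857 / 260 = 20372.53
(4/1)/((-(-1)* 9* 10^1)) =2/45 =0.04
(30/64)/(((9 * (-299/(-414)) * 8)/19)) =285/1664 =0.17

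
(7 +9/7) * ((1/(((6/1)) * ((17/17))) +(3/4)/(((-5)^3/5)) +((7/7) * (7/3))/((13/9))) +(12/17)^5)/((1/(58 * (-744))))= -2225906039770808/3230174675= -689097.73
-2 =-2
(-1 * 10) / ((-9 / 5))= 50 / 9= 5.56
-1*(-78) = 78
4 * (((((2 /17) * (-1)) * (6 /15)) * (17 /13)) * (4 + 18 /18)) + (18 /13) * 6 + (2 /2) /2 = 197 /26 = 7.58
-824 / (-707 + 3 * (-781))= 412 / 1525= 0.27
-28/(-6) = 14/3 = 4.67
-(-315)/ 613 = 315/ 613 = 0.51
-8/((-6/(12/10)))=1.60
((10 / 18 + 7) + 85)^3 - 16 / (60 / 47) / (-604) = 436397211856 / 550395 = 792880.04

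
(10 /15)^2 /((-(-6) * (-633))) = -2 /17091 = -0.00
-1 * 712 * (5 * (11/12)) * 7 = -68530/3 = -22843.33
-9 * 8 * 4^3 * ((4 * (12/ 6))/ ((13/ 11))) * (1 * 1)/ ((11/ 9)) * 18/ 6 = -995328/ 13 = -76563.69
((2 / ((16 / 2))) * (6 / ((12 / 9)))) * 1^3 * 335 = 3015 / 8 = 376.88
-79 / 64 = -1.23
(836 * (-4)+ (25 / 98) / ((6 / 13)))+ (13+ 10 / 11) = -21535453 / 6468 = -3329.54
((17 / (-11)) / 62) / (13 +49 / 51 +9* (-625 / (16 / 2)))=3468 / 95882039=0.00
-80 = -80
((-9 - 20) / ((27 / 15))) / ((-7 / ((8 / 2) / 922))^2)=-580 / 93721761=-0.00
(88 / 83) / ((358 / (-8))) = -352 / 14857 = -0.02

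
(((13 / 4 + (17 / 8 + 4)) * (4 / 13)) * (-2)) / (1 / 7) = -40.38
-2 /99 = -0.02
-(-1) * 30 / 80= 3 / 8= 0.38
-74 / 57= -1.30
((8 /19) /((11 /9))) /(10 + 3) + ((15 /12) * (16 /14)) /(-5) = -4930 /19019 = -0.26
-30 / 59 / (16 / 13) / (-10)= 39 / 944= 0.04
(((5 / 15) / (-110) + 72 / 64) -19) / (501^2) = -23599 / 331321320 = -0.00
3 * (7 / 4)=21 / 4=5.25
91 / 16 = 5.69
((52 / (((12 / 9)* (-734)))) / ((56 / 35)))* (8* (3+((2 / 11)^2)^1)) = -195 / 242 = -0.81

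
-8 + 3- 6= -11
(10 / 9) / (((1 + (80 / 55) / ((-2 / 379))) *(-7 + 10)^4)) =-110 / 2202309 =-0.00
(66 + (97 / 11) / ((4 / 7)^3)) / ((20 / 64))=362.43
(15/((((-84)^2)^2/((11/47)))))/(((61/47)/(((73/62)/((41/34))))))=68255/1286682147072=0.00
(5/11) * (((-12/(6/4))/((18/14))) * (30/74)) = -1400/1221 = -1.15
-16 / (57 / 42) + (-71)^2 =95555 / 19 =5029.21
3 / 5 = 0.60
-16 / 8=-2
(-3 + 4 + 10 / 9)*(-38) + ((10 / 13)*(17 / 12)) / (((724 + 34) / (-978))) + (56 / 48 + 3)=-3434879 / 44343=-77.46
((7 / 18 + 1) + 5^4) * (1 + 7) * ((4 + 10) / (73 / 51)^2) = 182474600 / 5329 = 34241.81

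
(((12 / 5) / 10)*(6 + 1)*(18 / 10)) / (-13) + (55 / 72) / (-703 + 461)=-606877 / 2574000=-0.24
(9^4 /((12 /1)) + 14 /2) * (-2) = -2215 /2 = -1107.50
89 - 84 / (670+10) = 15109 / 170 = 88.88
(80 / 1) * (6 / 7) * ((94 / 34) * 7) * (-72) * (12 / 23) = -19491840 / 391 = -49851.25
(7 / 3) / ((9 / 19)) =133 / 27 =4.93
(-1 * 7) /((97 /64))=-448 /97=-4.62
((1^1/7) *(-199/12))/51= -199/4284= -0.05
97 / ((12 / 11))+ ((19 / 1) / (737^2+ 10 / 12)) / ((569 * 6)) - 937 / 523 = 1013970411228611 / 11638100245836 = 87.13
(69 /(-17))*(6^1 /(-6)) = 69 /17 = 4.06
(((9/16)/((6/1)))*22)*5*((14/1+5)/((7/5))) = 139.96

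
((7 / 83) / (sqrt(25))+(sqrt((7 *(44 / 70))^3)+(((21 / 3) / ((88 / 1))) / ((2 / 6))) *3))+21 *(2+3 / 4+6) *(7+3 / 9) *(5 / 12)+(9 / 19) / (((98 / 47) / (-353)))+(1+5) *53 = 22 *sqrt(110) / 25+40800057629 / 51000180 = 809.23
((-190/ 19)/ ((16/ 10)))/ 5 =-1.25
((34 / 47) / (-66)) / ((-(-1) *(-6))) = 17 / 9306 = 0.00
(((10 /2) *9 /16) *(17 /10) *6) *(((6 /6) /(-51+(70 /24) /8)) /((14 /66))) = -90882 /34027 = -2.67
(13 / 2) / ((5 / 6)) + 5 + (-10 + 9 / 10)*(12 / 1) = -482 / 5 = -96.40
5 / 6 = 0.83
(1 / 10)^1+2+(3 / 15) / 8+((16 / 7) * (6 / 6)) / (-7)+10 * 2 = 8545 / 392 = 21.80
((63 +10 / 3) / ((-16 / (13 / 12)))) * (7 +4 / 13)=-18905 / 576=-32.82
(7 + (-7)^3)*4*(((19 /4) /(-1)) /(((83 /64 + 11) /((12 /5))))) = 4902912 /3935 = 1245.98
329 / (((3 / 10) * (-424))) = -1645 / 636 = -2.59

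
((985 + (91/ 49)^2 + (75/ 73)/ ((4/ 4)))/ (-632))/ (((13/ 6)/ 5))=-53090355/ 14694316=-3.61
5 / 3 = 1.67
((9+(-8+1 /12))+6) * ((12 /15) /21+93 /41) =168793 /10332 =16.34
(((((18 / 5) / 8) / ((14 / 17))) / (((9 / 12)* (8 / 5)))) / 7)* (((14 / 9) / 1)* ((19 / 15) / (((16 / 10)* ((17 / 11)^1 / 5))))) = 1045 / 4032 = 0.26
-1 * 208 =-208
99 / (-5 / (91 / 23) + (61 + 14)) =819 / 610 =1.34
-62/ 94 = -0.66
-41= -41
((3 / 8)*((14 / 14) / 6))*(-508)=-127 / 4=-31.75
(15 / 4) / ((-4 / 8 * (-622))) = 15 / 1244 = 0.01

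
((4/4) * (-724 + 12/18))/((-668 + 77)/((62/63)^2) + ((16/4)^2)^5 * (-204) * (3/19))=158488120/7400546904087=0.00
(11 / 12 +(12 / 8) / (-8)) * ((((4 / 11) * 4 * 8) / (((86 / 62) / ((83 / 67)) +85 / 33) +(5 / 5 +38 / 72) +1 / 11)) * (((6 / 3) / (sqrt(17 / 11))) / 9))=5763520 * sqrt(187) / 276146079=0.29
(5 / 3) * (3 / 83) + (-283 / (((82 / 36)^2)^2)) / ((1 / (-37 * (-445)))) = -40599074382955 / 234538163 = -173102.21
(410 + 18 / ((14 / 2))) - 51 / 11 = 31411 / 77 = 407.94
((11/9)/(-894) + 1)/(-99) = -8035/796554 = -0.01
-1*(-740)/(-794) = -370/397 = -0.93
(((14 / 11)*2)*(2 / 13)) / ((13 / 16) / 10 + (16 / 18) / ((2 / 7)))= 80640 / 657371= 0.12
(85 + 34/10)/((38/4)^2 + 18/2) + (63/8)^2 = 7991617/127040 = 62.91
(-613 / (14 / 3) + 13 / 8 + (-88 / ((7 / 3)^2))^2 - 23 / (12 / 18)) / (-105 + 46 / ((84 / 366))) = 1.02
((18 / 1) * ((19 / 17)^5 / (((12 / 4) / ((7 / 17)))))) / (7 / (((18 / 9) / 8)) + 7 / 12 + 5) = 1247953896 / 9727440307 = 0.13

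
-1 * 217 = -217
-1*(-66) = 66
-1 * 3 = -3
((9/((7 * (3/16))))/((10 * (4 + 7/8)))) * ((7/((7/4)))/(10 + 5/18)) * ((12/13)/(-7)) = -0.01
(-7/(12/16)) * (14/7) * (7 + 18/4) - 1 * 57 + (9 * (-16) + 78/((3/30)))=1093/3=364.33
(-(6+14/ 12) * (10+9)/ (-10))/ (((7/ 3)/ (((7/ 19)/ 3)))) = 43/ 60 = 0.72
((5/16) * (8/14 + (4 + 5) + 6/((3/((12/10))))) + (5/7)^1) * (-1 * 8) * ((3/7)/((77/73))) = -109281/7546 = -14.48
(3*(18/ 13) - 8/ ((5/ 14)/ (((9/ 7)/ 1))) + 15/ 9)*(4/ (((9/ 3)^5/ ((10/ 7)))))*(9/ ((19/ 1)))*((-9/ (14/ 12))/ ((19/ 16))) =1147136/ 689871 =1.66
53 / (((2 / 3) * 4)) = 159 / 8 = 19.88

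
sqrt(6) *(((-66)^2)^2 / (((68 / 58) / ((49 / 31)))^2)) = 9578641223844 *sqrt(6) / 277729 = 84480855.18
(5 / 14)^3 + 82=225133 / 2744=82.05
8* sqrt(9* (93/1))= 24* sqrt(93)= 231.45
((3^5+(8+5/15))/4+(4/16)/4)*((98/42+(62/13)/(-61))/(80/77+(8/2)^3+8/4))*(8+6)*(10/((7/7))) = 1505197925/5081544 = 296.21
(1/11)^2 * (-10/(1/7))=-70/121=-0.58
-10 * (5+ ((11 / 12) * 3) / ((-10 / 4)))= -39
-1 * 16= -16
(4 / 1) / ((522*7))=2 / 1827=0.00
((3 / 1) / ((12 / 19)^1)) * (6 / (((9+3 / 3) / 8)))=114 / 5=22.80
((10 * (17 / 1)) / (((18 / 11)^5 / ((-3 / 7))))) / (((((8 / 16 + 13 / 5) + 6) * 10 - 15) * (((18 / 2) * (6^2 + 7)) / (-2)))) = 13689335 / 32419318176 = 0.00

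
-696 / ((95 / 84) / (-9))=526176 / 95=5538.69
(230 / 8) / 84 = 115 / 336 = 0.34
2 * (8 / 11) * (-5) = -80 / 11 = -7.27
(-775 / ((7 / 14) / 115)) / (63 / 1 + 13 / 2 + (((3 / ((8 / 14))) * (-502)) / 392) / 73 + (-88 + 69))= -291474400 / 82427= -3536.15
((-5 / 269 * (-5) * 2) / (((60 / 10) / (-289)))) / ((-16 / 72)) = 21675 / 538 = 40.29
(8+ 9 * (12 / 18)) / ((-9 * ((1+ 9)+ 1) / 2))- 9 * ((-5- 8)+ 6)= 6209 / 99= 62.72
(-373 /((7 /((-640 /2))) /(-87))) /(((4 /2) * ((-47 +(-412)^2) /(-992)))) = 5150622720 /1187879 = 4335.98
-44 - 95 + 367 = 228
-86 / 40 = -43 / 20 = -2.15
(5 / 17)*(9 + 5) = 70 / 17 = 4.12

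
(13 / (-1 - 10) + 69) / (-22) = -373 / 121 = -3.08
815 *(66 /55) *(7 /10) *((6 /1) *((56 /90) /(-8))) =-7987 /25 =-319.48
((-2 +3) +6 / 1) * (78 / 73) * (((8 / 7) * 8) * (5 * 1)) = 24960 / 73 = 341.92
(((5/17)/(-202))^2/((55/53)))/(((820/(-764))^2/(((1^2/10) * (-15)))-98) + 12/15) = -145011975/6954011625165968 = -0.00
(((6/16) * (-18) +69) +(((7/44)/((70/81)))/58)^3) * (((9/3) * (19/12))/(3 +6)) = 6552600828069793/199445047296000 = 32.85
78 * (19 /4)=370.50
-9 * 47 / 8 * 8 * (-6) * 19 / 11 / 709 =48222 / 7799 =6.18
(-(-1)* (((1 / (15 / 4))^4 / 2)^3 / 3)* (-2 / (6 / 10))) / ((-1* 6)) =2097152 / 700630224609375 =0.00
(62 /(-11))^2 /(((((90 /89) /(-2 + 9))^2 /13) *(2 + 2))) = 4848895597 /980100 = 4947.35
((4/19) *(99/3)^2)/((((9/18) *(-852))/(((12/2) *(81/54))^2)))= -58806/1349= -43.59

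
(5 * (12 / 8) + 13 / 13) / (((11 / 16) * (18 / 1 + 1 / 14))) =1904 / 2783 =0.68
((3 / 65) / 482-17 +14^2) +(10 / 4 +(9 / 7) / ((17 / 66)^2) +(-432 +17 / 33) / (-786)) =165570529093811 / 821982871710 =201.43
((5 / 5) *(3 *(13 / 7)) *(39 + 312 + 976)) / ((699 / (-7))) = -17251 / 233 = -74.04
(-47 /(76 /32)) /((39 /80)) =-30080 /741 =-40.59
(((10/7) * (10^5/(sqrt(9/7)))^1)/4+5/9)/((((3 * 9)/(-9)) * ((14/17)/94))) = -1198408.49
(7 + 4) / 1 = 11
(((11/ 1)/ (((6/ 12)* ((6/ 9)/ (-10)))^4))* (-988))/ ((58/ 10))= -44015400000/ 29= -1517772413.79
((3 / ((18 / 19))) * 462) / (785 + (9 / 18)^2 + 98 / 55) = 1.86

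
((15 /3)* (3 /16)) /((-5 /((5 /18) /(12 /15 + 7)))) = -25 /3744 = -0.01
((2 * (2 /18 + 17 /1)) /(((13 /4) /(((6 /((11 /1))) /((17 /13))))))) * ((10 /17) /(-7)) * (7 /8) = -280 /867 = -0.32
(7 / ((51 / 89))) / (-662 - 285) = -623 / 48297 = -0.01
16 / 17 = 0.94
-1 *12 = -12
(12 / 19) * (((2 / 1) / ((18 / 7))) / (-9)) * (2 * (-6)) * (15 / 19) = 560 / 1083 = 0.52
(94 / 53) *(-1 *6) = -564 / 53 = -10.64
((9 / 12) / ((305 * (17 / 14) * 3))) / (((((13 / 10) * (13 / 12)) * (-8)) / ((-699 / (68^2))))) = 14679 / 1620739744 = 0.00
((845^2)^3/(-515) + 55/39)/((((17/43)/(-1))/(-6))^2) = -63001808110020901467480/386971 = -162807569843789073.26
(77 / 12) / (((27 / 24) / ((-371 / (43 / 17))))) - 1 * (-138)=-811060 / 1161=-698.59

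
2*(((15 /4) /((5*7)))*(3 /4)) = 9 /56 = 0.16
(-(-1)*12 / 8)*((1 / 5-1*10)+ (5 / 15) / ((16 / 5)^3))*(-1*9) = 5413383 / 40960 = 132.16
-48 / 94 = -24 / 47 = -0.51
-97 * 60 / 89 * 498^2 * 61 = -88046380080 / 89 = -989285169.44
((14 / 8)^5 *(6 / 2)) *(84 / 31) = 1058841 / 7936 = 133.42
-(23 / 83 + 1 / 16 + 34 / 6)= -23929 / 3984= -6.01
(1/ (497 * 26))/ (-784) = -1/ 10130848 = -0.00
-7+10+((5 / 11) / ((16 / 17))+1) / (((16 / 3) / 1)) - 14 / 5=6731 / 14080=0.48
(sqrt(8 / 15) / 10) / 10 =sqrt(30) / 750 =0.01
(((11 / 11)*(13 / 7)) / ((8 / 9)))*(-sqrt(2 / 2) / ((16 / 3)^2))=-1053 / 14336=-0.07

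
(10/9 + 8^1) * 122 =10004/9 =1111.56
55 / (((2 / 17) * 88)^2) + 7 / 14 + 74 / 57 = 371005 / 160512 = 2.31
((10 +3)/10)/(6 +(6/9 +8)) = 39/440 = 0.09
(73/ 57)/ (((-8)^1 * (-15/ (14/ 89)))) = 511/ 304380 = 0.00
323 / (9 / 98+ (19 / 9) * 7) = 284886 / 13115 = 21.72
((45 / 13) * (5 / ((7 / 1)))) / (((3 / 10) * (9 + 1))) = 75 / 91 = 0.82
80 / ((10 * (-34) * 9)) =-4 / 153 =-0.03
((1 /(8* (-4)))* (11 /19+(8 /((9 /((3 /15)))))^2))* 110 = -258401 /123120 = -2.10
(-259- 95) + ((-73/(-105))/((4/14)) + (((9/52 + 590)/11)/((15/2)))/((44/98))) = -31677101/94380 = -335.63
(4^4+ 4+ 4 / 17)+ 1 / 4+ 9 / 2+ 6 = 18427 / 68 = 270.99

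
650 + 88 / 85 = 55338 / 85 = 651.04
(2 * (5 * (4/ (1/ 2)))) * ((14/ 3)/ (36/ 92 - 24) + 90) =11703040/ 1629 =7184.19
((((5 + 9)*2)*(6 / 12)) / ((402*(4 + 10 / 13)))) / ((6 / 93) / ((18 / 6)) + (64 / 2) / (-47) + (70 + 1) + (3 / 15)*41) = 21385 / 230011804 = 0.00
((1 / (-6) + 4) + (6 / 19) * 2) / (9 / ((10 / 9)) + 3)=2545 / 6327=0.40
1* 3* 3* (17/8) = 19.12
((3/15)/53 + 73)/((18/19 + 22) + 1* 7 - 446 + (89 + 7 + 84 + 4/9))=-0.31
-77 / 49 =-11 / 7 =-1.57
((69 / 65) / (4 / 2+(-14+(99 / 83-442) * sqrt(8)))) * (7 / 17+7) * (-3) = -38502621 / 211289349505+5657411223 * sqrt(2) / 422578699010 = 0.02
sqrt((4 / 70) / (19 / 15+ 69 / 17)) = sqrt(4947) / 679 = 0.10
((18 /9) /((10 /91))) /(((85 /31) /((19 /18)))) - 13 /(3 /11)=-311051 /7650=-40.66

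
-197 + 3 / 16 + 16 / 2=-3021 / 16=-188.81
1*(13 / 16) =13 / 16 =0.81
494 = 494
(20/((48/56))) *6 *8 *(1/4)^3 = 35/2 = 17.50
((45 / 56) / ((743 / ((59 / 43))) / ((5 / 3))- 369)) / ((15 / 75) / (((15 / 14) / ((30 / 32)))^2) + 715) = -7375 / 289417702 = -0.00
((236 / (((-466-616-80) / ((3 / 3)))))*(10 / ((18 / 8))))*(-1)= 4720 / 5229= 0.90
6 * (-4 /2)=-12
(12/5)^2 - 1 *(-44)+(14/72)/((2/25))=52.19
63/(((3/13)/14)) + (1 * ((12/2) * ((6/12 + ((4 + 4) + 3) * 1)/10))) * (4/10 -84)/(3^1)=90743/25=3629.72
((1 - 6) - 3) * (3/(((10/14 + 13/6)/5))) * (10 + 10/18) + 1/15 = -797879/1815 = -439.60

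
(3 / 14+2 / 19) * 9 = 765 / 266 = 2.88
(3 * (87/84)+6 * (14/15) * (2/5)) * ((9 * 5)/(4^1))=33687/560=60.16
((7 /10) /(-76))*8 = -7 /95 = -0.07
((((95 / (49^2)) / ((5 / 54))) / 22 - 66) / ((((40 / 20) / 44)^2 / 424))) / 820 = -8127547032 / 492205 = -16512.52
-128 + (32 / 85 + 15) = -9573 / 85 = -112.62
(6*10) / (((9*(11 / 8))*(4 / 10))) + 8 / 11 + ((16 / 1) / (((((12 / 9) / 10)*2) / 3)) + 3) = 6463 / 33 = 195.85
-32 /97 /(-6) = 0.05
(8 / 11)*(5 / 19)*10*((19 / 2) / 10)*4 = 80 / 11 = 7.27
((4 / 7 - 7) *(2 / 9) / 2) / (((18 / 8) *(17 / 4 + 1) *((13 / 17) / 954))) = -144160 / 1911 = -75.44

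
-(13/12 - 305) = 3647/12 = 303.92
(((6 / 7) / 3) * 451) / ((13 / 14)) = 1804 / 13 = 138.77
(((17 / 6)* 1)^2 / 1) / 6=289 / 216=1.34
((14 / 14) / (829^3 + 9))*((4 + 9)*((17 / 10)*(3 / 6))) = 0.00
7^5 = 16807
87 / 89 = 0.98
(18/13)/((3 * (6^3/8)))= 2/117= 0.02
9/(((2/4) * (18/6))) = 6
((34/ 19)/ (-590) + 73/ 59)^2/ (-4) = -11964681/ 31416025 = -0.38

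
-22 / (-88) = 1 / 4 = 0.25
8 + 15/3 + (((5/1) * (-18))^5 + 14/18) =-53144099876/9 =-5904899986.22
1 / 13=0.08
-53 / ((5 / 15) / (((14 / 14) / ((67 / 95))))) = -15105 / 67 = -225.45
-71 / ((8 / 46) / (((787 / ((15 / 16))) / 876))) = -391.22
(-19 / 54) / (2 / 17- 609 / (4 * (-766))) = -494836 / 444987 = -1.11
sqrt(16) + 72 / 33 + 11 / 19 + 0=1413 / 209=6.76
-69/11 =-6.27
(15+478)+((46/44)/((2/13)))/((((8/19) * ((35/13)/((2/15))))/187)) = 5396701/8400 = 642.46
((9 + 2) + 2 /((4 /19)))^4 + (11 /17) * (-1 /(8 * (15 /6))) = 240189641 /1360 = 176610.03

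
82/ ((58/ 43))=1763/ 29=60.79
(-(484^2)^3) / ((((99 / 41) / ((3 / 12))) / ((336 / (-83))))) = 1341594820040409088 / 249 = 5387931004178349.75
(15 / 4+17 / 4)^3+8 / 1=520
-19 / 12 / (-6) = 19 / 72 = 0.26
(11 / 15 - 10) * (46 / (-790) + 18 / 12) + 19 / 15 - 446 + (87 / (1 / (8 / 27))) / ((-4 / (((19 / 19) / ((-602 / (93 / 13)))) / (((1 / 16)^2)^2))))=4560.81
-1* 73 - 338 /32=-1337 /16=-83.56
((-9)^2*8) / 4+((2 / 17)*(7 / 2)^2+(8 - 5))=5659 / 34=166.44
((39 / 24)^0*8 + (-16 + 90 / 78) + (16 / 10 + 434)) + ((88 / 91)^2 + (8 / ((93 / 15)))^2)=17163661353 / 39790205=431.35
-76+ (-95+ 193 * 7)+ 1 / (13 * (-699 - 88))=12072579 / 10231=1180.00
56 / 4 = 14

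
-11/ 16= -0.69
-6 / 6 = -1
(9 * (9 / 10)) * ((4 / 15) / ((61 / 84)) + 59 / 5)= 300591 / 3050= 98.55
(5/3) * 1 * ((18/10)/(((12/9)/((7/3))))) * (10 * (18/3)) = 315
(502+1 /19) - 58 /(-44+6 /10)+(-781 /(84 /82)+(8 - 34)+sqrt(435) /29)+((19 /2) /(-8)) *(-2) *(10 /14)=-28035011 /98952+sqrt(435) /29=-282.60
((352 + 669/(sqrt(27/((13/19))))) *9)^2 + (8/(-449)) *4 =4238784 *sqrt(741)/19 + 93456267007/8531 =17027810.99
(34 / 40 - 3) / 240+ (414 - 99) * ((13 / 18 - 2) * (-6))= 11591957 / 4800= 2414.99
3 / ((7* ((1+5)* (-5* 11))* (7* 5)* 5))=-1 / 134750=-0.00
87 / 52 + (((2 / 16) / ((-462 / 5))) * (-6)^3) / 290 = 48597 / 29029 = 1.67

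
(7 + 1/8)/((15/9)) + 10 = 571/40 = 14.28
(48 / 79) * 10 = 480 / 79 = 6.08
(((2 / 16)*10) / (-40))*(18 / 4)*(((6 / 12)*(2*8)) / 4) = -9 / 32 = -0.28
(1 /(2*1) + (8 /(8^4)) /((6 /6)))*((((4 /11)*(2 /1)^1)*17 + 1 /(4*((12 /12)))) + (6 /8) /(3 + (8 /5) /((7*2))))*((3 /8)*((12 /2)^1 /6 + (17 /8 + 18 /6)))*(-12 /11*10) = -17468065125 /108044288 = -161.68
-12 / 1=-12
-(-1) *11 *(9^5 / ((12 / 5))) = 1082565 / 4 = 270641.25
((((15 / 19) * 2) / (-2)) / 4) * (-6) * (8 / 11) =180 / 209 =0.86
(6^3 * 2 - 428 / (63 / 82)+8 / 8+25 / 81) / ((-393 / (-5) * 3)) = -350890 / 668493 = -0.52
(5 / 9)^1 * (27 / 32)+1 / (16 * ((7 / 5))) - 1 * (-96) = 21619 / 224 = 96.51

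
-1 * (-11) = 11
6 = 6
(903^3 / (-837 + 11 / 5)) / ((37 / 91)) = -335023018785 / 154438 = -2169304.31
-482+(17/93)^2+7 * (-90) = -9617399/8649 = -1111.97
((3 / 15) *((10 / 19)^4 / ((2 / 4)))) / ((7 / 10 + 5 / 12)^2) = 14400000 / 585010969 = 0.02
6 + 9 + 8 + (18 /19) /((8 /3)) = 1775 /76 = 23.36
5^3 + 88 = 213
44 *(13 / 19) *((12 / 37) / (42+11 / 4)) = 27456 / 125837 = 0.22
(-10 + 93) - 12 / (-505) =41927 / 505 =83.02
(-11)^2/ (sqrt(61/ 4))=242*sqrt(61)/ 61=30.98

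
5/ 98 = 0.05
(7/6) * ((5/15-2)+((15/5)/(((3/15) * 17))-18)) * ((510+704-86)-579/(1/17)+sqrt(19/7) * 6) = 9740465/51-958 * sqrt(133)/51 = 190772.88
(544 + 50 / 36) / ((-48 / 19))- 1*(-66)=-129499 / 864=-149.88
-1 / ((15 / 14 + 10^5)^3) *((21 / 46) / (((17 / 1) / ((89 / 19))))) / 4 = -641067 / 20385831244820430072875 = -0.00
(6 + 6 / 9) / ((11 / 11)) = 20 / 3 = 6.67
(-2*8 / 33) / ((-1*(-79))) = -16 / 2607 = -0.01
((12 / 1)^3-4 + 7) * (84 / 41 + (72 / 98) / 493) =3515079384 / 990437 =3549.02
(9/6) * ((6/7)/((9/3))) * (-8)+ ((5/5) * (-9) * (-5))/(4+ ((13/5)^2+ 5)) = -1581/2758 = -0.57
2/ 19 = 0.11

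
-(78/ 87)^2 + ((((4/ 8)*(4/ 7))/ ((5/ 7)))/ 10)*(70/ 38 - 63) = -1298342/ 399475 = -3.25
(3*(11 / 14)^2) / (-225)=-121 / 14700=-0.01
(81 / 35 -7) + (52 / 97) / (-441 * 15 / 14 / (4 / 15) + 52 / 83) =-18710750452 / 3992890055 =-4.69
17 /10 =1.70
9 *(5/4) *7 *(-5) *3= -4725/4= -1181.25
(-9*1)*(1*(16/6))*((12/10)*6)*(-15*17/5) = 44064/5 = 8812.80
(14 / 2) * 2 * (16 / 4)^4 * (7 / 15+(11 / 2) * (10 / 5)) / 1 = 616448 / 15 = 41096.53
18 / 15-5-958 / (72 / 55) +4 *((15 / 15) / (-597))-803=-55113091 / 35820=-1538.61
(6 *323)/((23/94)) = 182172/23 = 7920.52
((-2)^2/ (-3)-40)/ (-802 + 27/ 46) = 5704/ 110595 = 0.05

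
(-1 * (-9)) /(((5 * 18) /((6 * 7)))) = 4.20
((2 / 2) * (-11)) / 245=-11 / 245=-0.04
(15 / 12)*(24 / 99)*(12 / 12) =10 / 33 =0.30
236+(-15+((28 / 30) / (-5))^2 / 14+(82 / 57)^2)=50330631 / 225625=223.07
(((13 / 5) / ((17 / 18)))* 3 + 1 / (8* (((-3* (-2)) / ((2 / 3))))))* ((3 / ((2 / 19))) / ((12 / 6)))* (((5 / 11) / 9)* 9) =961951 / 17952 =53.58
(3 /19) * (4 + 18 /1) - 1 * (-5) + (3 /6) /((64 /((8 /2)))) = 5171 /608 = 8.50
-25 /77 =-0.32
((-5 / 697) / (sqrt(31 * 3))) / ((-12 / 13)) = 65 * sqrt(93) / 777852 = 0.00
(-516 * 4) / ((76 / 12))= -325.89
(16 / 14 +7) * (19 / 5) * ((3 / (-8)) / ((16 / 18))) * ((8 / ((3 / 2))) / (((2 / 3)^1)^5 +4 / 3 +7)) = -2368521 / 287980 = -8.22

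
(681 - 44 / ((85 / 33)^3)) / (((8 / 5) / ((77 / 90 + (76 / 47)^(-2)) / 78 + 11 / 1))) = 2385873081965243 / 510794784000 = 4670.90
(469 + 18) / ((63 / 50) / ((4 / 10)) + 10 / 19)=185060 / 1397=132.47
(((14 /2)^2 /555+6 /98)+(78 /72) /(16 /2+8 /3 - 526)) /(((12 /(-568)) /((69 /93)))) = -40483064497 /7820085420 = -5.18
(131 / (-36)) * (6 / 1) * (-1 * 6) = 131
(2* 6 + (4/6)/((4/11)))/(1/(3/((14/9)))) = 747/28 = 26.68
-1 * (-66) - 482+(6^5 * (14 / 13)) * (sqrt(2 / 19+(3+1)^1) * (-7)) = -762048 * sqrt(1482) / 247 - 416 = -119186.74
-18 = -18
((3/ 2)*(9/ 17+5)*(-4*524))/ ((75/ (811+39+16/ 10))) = -419464096/ 2125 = -197394.87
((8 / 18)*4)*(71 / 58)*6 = 1136 / 87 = 13.06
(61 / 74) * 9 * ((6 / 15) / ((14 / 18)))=4941 / 1295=3.82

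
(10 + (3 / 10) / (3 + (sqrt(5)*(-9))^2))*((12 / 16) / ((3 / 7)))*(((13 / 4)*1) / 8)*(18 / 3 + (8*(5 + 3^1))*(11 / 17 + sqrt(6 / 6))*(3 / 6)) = 617607809 / 1479680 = 417.39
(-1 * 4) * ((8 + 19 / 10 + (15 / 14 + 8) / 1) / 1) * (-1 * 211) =560416 / 35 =16011.89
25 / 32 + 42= 1369 / 32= 42.78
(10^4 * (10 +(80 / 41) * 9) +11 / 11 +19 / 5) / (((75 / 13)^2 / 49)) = 467884648504 / 1153125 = 405753.62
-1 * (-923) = 923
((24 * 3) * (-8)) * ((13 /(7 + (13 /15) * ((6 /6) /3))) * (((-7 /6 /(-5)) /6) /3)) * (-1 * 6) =3276 /41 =79.90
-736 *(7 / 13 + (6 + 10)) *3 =-474720 / 13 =-36516.92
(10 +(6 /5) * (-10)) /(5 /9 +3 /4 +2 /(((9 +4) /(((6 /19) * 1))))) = -17784 /12041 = -1.48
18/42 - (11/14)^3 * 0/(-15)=3/7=0.43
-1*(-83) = 83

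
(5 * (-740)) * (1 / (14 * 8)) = -33.04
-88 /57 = -1.54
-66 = -66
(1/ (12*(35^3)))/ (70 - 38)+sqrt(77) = 1/ 16464000+sqrt(77) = 8.77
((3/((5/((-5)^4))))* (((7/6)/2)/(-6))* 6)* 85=-74375/4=-18593.75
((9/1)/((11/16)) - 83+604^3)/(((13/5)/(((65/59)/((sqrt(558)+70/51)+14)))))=-1211433600153000/271509799+472829951080125*sqrt(62)/543019598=2394387.90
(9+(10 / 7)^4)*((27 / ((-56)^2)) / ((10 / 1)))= 853443 / 75295360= 0.01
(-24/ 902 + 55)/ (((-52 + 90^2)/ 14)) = 173551/ 1814824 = 0.10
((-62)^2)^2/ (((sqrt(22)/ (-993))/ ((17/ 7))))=-124719664008 * sqrt(22)/ 77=-7597234774.32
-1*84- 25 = -109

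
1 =1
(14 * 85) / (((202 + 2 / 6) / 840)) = 2998800 / 607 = 4940.36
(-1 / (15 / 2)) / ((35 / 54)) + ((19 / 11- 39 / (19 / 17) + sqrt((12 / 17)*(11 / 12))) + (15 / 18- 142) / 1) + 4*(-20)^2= sqrt(187) / 17 + 312817231 / 219450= 1426.26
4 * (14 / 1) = 56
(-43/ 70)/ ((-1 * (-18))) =-43/ 1260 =-0.03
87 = 87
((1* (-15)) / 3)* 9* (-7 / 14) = 45 / 2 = 22.50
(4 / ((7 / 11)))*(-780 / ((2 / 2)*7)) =-34320 / 49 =-700.41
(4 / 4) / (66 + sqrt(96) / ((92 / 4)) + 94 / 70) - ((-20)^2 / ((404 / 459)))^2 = -6191313537541849145 / 29977830909121 - 112700 * sqrt(6) / 2938714921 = -206529.74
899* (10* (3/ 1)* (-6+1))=-134850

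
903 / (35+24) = 903 / 59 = 15.31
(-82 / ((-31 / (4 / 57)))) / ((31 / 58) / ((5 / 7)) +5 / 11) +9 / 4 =65205091 / 27119916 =2.40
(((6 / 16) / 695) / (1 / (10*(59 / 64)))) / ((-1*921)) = -59 / 10924288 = -0.00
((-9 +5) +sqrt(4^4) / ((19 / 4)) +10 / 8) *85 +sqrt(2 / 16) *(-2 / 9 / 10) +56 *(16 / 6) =46033 / 228 -sqrt(2) / 180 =201.89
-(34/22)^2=-289/121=-2.39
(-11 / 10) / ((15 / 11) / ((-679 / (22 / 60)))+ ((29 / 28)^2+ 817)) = -418264 / 311063685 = -0.00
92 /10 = 46 /5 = 9.20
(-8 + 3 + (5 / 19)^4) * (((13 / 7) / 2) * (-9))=38082330 / 912247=41.75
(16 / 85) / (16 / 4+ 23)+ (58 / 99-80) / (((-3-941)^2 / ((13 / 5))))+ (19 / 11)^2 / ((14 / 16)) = 591808907467 / 173224808064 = 3.42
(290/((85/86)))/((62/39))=184.57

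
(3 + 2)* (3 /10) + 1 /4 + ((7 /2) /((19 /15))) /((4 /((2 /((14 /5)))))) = 341 /152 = 2.24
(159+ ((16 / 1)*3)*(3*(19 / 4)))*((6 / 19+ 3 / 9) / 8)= 68.40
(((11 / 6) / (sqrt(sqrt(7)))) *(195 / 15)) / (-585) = -11 *7^(3 / 4) / 1890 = -0.03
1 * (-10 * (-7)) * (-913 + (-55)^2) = 147840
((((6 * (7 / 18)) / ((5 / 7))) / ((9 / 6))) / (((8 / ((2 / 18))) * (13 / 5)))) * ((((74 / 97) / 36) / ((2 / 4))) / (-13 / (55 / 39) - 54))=-99715 / 12785193252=-0.00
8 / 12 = 2 / 3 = 0.67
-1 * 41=-41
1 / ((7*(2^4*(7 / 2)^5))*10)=1 / 588245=0.00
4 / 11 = 0.36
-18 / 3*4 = -24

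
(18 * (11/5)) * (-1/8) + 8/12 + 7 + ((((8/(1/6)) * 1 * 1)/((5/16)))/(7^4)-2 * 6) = -1328141/144060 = -9.22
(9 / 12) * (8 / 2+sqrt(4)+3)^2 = 243 / 4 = 60.75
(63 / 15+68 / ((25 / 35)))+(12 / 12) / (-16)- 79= 20.34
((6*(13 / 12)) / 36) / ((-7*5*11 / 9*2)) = -13 / 6160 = -0.00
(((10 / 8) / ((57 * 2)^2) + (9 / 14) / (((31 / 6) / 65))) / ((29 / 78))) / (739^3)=1186029065 / 22004397948765288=0.00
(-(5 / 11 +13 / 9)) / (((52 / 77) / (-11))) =30.93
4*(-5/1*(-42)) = 840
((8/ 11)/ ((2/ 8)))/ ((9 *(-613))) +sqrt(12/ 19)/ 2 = -32/ 60687 +sqrt(57)/ 19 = 0.40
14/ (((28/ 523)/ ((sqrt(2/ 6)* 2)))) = 523* sqrt(3)/ 3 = 301.95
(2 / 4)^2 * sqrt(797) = sqrt(797) / 4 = 7.06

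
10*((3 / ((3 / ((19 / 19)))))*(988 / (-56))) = -1235 / 7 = -176.43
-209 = -209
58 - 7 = 51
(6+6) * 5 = 60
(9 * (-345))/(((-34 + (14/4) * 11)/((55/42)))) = -6325/7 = -903.57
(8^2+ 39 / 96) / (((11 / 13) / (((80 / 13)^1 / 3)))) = 3435 / 22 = 156.14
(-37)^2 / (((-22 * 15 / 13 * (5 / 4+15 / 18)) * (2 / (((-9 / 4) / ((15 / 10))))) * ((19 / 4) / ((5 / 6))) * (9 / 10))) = 35594 / 9405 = 3.78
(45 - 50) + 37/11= -18/11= -1.64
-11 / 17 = -0.65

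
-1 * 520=-520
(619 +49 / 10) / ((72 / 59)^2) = 21717959 / 51840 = 418.94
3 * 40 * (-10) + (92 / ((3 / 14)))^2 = 1648144 / 9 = 183127.11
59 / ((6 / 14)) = 413 / 3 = 137.67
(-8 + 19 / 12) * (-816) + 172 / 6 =15794 / 3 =5264.67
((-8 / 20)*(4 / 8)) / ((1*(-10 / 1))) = 1 / 50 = 0.02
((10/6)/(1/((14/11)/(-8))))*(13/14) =-0.25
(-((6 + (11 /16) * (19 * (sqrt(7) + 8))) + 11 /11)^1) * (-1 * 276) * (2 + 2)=14421 * sqrt(7) + 123096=161250.38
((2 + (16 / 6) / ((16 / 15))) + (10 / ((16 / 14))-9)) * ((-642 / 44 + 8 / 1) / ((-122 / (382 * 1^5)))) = 470815 / 5368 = 87.71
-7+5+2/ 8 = -7/ 4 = -1.75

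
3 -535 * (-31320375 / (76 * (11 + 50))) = 16756414533 / 4636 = 3614412.11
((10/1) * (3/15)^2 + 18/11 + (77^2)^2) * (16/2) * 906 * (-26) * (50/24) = -13801084696076.36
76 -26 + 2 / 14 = 351 / 7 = 50.14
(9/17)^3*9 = 6561/4913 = 1.34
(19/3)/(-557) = -19/1671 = -0.01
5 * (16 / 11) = 80 / 11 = 7.27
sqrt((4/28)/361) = sqrt(7)/133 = 0.02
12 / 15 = 4 / 5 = 0.80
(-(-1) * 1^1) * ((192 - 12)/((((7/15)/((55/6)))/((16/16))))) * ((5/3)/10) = 4125/7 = 589.29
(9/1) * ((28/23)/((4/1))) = 63/23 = 2.74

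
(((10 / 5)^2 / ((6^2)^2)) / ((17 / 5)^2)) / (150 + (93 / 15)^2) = 625 / 441119196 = 0.00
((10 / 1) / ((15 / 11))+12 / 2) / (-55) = -8 / 33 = -0.24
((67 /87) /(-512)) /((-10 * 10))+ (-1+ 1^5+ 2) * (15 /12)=11136067 /4454400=2.50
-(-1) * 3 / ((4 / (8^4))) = 3072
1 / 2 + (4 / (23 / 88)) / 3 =773 / 138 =5.60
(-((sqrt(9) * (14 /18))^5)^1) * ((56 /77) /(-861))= 19208 /328779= 0.06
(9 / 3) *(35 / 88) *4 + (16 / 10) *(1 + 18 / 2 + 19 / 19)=2461 / 110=22.37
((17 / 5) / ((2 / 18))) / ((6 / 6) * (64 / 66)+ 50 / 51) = 85833 / 5470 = 15.69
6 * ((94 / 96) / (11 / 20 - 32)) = -235 / 1258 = -0.19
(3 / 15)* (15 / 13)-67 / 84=-619 / 1092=-0.57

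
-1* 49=-49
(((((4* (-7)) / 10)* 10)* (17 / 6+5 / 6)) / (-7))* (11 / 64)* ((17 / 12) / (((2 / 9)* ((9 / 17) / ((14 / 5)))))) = 244783 / 2880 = 84.99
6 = 6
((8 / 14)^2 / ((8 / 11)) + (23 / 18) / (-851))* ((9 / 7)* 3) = 43809 / 25382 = 1.73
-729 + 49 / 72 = -52439 / 72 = -728.32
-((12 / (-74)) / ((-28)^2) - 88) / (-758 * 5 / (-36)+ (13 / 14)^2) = 11487195 / 13855094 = 0.83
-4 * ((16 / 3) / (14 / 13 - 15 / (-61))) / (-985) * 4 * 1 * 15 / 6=101504 / 619959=0.16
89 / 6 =14.83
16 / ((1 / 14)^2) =3136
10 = 10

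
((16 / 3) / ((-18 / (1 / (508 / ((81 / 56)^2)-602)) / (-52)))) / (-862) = 0.00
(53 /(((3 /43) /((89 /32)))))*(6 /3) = 4225.65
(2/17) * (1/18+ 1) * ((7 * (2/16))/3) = 133/3672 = 0.04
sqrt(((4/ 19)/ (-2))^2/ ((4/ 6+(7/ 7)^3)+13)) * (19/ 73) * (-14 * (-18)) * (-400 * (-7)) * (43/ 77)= 4334400 * sqrt(33)/ 8833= 2818.89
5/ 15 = 0.33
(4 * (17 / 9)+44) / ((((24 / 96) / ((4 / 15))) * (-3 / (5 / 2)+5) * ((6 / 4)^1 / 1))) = 9.65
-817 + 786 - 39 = -70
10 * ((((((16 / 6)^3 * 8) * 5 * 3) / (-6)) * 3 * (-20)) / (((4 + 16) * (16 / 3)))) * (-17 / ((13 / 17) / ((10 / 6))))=-79042.74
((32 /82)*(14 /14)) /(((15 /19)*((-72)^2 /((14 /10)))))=133 /996300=0.00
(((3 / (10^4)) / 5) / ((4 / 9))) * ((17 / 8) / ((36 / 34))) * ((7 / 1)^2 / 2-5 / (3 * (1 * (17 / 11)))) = 40613 / 6400000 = 0.01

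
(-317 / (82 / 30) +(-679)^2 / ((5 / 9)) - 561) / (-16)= -169985349 / 3280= -51824.80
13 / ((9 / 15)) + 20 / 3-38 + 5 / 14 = -391 / 42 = -9.31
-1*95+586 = 491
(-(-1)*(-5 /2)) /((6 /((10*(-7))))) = 175 /6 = 29.17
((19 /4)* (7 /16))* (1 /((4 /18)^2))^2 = 872613 /1024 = 852.16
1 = 1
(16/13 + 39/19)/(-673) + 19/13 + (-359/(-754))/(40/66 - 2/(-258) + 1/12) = 13604817860/6358501981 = 2.14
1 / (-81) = -1 / 81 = -0.01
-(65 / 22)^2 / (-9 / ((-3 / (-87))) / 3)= 0.10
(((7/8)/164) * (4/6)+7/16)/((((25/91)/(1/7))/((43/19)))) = 121303/233700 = 0.52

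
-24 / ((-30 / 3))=12 / 5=2.40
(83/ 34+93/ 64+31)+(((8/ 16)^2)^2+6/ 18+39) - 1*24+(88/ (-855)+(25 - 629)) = -515178809/ 930240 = -553.81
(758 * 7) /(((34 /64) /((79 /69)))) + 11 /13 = 174389287 /15249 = 11436.11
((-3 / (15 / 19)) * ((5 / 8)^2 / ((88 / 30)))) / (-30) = 95 / 5632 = 0.02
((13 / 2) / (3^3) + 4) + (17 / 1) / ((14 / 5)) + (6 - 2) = 14.31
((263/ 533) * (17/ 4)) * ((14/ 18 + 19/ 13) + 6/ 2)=2740723/ 249444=10.99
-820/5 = -164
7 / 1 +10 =17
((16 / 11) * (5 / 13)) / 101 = 80 / 14443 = 0.01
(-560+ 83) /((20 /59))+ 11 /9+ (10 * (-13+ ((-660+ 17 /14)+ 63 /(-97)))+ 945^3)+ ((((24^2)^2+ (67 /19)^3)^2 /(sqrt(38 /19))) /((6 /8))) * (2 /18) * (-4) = 103141518464707 /122220 - 41439672686518467272 * sqrt(2) /1270238787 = -45292737540.07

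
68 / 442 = 0.15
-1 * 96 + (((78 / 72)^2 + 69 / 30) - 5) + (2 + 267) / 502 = -17528129 / 180720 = -96.99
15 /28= 0.54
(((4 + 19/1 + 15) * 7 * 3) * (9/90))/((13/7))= 2793/65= 42.97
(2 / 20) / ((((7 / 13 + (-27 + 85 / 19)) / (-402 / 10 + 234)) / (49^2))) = -574662543 / 271550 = -2116.23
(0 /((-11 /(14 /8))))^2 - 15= -15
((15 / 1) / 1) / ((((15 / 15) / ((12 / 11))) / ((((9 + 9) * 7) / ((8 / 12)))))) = 34020 / 11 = 3092.73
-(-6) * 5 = 30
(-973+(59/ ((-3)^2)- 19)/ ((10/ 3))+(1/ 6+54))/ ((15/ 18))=-27677/ 25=-1107.08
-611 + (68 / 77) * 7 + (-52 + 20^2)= -2825 / 11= -256.82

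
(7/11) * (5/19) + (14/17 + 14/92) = 186837/163438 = 1.14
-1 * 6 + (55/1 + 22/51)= 2521/51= 49.43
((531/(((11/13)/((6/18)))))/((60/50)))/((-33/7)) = -26845/726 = -36.98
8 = 8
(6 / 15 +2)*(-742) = -8904 / 5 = -1780.80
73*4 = 292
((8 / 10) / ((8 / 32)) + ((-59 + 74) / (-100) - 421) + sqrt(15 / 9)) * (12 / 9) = -8359 / 15 + 4 * sqrt(15) / 9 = -555.55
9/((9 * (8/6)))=3/4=0.75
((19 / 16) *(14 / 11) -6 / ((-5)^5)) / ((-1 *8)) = -416153 / 2200000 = -0.19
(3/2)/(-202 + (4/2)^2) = -1/132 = -0.01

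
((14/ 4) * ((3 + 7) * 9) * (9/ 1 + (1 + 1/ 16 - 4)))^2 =933608025/ 256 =3646906.35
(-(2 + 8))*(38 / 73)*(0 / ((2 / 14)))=0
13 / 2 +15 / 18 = 22 / 3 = 7.33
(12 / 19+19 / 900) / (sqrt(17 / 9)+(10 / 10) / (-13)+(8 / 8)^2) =0.28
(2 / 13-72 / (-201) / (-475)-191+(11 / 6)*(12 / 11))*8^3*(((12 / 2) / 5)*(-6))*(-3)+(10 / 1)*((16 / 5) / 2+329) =-4313475594102 / 2068625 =-2085189.72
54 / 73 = 0.74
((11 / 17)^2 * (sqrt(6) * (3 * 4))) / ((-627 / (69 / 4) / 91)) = -69069 * sqrt(6) / 5491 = -30.81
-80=-80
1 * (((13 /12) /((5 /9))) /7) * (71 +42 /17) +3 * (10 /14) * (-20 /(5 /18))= -318489 /2380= -133.82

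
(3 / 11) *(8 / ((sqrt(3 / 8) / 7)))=112 *sqrt(6) / 11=24.94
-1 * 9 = -9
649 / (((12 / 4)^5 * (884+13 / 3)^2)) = 649 / 191760075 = 0.00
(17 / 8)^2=289 / 64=4.52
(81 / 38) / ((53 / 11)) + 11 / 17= 37301 / 34238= 1.09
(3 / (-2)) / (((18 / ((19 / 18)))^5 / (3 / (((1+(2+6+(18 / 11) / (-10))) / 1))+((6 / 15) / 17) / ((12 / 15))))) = -314464573 / 819422228510208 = -0.00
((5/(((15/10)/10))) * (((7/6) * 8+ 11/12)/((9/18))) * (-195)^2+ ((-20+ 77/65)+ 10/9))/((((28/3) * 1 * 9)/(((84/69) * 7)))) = 106403383751/40365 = 2636030.81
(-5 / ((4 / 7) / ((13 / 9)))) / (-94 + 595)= -455 / 18036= -0.03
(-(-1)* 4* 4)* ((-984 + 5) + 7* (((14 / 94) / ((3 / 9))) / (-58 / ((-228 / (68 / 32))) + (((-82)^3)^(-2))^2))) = -15571.43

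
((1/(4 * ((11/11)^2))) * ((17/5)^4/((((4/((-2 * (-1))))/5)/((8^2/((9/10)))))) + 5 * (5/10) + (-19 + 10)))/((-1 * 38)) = -10687763/68400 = -156.25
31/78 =0.40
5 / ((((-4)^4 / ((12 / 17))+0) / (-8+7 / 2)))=-135 / 2176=-0.06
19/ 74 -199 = -14707/ 74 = -198.74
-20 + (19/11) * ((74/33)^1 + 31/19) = -4831/363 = -13.31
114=114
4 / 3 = 1.33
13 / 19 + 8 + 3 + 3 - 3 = 222 / 19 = 11.68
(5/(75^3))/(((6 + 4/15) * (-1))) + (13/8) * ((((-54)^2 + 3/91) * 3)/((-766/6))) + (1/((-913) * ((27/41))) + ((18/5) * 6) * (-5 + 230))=73751225779350089/15530992785000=4748.65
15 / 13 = 1.15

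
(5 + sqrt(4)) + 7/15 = 112/15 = 7.47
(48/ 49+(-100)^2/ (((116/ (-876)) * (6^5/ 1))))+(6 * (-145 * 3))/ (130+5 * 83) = -339268633/ 25092018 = -13.52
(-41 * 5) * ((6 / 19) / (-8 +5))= 410 / 19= 21.58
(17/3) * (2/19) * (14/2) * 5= 1190/57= 20.88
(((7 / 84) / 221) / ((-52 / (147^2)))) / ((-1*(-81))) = -2401 / 1241136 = -0.00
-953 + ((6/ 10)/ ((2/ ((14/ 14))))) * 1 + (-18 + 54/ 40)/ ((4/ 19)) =-82543/ 80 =-1031.79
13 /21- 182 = -3809 /21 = -181.38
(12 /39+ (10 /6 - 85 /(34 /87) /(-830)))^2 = 838507849 /167650704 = 5.00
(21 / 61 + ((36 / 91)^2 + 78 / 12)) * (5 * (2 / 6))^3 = 884093375 / 27277614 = 32.41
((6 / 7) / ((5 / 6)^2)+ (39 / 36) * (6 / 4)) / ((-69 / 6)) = -4003 / 16100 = -0.25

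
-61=-61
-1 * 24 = -24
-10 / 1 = -10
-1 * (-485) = 485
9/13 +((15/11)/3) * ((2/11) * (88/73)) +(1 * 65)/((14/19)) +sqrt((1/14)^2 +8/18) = sqrt(793)/42 +13007903/146146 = 89.68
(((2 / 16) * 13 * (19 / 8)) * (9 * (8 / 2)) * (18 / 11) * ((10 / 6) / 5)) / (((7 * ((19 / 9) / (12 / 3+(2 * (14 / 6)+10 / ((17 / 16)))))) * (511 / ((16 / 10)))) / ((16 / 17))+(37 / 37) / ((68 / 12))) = 5017435488 / 18376305629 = 0.27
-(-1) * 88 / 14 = 44 / 7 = 6.29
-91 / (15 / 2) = -12.13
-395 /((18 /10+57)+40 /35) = -13825 /2098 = -6.59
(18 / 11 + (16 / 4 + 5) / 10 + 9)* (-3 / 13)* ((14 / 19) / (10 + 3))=-26649 / 176605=-0.15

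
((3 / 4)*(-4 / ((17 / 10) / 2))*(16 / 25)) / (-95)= 192 / 8075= 0.02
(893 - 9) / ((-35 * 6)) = -442 / 105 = -4.21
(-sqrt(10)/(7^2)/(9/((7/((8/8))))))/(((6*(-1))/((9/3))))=sqrt(10)/126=0.03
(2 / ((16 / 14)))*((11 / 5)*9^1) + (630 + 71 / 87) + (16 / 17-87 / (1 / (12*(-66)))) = 2057892647 / 29580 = 69570.41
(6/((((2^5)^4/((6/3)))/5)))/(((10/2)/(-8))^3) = -3/12800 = -0.00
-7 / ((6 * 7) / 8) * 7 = -28 / 3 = -9.33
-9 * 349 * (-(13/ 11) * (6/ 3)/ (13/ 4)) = 25128/ 11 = 2284.36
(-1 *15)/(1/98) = -1470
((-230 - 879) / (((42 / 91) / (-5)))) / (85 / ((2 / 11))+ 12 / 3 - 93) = 72085 / 2271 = 31.74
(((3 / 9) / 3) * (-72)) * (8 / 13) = -4.92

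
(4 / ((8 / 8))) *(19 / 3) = 76 / 3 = 25.33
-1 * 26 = -26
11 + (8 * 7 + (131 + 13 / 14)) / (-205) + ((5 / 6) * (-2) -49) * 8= -395.25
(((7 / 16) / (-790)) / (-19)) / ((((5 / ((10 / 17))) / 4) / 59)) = 413 / 510340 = 0.00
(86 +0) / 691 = 86 / 691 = 0.12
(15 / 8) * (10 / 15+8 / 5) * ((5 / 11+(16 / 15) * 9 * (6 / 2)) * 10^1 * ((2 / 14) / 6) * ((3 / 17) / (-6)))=-1609 / 1848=-0.87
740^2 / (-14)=-39114.29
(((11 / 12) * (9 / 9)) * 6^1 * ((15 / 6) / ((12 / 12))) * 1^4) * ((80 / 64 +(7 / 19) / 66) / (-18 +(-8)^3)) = -3149 / 96672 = -0.03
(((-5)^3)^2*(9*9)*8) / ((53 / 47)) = 475875000 / 53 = 8978773.58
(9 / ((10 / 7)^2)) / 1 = 441 / 100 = 4.41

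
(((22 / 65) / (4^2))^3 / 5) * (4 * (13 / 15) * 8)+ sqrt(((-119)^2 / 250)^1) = 1331 / 25350000+ 119 * sqrt(10) / 50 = 7.53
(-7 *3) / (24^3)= -7 / 4608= -0.00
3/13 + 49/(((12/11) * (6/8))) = 7034/117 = 60.12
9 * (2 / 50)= 9 / 25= 0.36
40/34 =20/17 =1.18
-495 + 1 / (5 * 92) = -227699 / 460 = -495.00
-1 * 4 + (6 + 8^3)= 514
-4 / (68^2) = -1 / 1156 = -0.00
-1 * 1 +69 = 68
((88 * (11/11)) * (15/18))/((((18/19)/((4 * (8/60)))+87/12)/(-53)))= -443080/1029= -430.59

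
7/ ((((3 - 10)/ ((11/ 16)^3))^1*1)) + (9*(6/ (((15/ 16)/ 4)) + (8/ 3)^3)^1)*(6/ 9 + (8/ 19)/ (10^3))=116978969983/ 437760000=267.22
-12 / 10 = -6 / 5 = -1.20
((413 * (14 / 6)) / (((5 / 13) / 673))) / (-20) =-25293359 / 300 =-84311.20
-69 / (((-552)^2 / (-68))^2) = -289 / 84098304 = -0.00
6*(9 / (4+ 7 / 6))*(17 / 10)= 2754 / 155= 17.77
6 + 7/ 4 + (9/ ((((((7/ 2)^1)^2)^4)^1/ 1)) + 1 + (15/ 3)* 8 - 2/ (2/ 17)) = 31.75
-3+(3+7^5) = 16807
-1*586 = -586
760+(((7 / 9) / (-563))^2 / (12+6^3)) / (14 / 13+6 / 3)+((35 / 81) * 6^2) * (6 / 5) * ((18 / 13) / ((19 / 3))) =2325837580804441 / 3043967415840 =764.08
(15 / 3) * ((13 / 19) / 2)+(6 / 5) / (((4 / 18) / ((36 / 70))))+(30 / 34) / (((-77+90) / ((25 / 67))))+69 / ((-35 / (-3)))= 1026738361 / 98466550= 10.43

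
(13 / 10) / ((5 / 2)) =13 / 25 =0.52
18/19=0.95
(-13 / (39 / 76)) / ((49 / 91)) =-988 / 21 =-47.05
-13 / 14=-0.93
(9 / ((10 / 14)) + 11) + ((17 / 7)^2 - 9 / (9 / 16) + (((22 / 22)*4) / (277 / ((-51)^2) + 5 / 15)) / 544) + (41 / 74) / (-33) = 3359470819 / 248888640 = 13.50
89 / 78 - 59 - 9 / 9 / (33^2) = -57.86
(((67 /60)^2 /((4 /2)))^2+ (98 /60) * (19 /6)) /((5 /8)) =288279121 /32400000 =8.90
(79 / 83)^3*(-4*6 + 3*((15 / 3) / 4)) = -39936159 / 2287148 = -17.46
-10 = -10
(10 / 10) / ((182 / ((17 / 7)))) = 17 / 1274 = 0.01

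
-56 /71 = -0.79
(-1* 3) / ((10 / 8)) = -12 / 5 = -2.40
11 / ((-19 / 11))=-121 / 19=-6.37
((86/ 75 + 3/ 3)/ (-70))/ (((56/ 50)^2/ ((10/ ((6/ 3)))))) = -575/ 4704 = -0.12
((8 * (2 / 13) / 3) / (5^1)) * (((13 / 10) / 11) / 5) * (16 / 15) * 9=128 / 6875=0.02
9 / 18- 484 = -967 / 2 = -483.50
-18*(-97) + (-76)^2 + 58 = 7580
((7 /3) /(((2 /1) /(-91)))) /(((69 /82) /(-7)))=182819 /207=883.18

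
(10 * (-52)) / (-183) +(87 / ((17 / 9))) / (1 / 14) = 2014886 / 3111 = 647.67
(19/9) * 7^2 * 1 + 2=949/9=105.44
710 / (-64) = -355 / 32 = -11.09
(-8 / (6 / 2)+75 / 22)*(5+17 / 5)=343 / 55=6.24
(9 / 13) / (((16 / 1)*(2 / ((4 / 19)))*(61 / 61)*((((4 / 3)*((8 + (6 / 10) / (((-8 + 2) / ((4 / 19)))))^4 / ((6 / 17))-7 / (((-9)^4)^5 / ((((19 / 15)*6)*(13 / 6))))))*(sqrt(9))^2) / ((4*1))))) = 469065529033152044884081875 / 3547964586455779556321385779011064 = 0.00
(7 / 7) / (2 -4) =-1 / 2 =-0.50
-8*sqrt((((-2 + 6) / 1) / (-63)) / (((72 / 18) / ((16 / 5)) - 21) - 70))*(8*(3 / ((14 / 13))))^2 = -259584*sqrt(2513) / 123137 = -105.68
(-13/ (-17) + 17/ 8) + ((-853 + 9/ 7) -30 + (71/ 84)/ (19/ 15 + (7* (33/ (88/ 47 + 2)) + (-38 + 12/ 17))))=-131048621223/ 149124136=-878.79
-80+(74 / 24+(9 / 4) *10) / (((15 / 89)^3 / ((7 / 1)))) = 1511738381 / 40500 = 37326.87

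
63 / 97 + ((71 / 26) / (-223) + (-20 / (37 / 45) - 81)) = -2178435863 / 20809022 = -104.69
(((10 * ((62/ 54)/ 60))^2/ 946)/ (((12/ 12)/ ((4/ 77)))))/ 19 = 0.00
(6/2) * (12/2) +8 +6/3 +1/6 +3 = 31.17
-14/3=-4.67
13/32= 0.41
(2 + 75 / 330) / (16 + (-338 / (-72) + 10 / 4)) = 882 / 9185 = 0.10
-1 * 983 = -983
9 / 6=3 / 2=1.50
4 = 4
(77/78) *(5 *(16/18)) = 4.39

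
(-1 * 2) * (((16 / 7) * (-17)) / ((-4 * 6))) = -68 / 21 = -3.24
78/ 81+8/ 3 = 98/ 27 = 3.63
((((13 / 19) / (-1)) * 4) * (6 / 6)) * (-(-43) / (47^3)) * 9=-20124 / 1972637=-0.01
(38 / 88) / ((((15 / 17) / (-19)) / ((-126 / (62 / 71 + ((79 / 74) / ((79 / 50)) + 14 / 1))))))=338559879 / 4493170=75.35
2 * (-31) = -62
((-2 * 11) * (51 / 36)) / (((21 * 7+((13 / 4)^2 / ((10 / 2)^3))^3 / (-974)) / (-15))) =3642760000000000 / 1145423995173191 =3.18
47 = 47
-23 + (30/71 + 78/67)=-21.41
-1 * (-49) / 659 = 0.07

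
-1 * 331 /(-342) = 331 /342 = 0.97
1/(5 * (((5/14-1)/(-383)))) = 5362/45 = 119.16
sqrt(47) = 6.86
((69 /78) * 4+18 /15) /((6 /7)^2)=3773 /585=6.45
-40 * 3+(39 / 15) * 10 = -94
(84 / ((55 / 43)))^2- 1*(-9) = 13073769 / 3025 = 4321.91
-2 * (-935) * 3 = 5610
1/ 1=1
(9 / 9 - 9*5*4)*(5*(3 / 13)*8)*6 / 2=-64440 / 13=-4956.92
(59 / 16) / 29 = 59 / 464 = 0.13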